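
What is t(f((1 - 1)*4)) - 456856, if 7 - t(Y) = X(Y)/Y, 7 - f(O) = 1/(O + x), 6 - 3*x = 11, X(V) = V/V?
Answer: -17360267/38 ≈ -4.5685e+5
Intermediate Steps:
X(V) = 1
x = -5/3 (x = 2 - ⅓*11 = 2 - 11/3 = -5/3 ≈ -1.6667)
f(O) = 7 - 1/(-5/3 + O) (f(O) = 7 - 1/(O - 5/3) = 7 - 1/(-5/3 + O))
t(Y) = 7 - 1/Y
t(f((1 - 1)*4)) - 456856 = (7 - 1/((-38 + 21*((1 - 1)*4))/(-5 + 3*((1 - 1)*4)))) - 456856 = (7 - 1/((-38 + 21*(0*4))/(-5 + 3*(0*4)))) - 456856 = (7 - 1/((-38 + 21*0)/(-5 + 3*0))) - 456856 = (7 - 1/((-38 + 0)/(-5 + 0))) - 456856 = (7 - 1/(-38/(-5))) - 456856 = (7 - 1/((-⅕*(-38)))) - 456856 = (7 - 1/38/5) - 456856 = (7 - 1*5/38) - 456856 = (7 - 5/38) - 456856 = 261/38 - 456856 = -17360267/38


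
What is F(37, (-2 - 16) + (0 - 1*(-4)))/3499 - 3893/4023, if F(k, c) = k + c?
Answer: -13529078/14076477 ≈ -0.96111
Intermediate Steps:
F(k, c) = c + k
F(37, (-2 - 16) + (0 - 1*(-4)))/3499 - 3893/4023 = (((-2 - 16) + (0 - 1*(-4))) + 37)/3499 - 3893/4023 = ((-18 + (0 + 4)) + 37)*(1/3499) - 3893*1/4023 = ((-18 + 4) + 37)*(1/3499) - 3893/4023 = (-14 + 37)*(1/3499) - 3893/4023 = 23*(1/3499) - 3893/4023 = 23/3499 - 3893/4023 = -13529078/14076477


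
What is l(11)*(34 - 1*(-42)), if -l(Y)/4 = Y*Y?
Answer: -36784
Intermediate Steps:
l(Y) = -4*Y² (l(Y) = -4*Y*Y = -4*Y²)
l(11)*(34 - 1*(-42)) = (-4*11²)*(34 - 1*(-42)) = (-4*121)*(34 + 42) = -484*76 = -36784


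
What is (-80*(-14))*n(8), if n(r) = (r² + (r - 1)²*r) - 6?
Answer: 504000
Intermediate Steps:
n(r) = -6 + r² + r*(-1 + r)² (n(r) = (r² + (-1 + r)²*r) - 6 = (r² + r*(-1 + r)²) - 6 = -6 + r² + r*(-1 + r)²)
(-80*(-14))*n(8) = (-80*(-14))*(-6 + 8 + 8³ - 1*8²) = 1120*(-6 + 8 + 512 - 1*64) = 1120*(-6 + 8 + 512 - 64) = 1120*450 = 504000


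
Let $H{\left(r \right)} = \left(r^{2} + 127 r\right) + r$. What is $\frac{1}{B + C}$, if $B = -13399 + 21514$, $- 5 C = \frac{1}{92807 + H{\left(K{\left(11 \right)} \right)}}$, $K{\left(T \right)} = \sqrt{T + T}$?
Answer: $\frac{874073019332865}{7093102550002931138} - \frac{160 \sqrt{22}}{3546551275001465569} \approx 0.00012323$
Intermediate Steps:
$K{\left(T \right)} = \sqrt{2} \sqrt{T}$ ($K{\left(T \right)} = \sqrt{2 T} = \sqrt{2} \sqrt{T}$)
$H{\left(r \right)} = r^{2} + 128 r$
$C = - \frac{1}{5 \left(92807 + \sqrt{22} \left(128 + \sqrt{22}\right)\right)}$ ($C = - \frac{1}{5 \left(92807 + \sqrt{2} \sqrt{11} \left(128 + \sqrt{2} \sqrt{11}\right)\right)} = - \frac{1}{5 \left(92807 + \sqrt{22} \left(128 + \sqrt{22}\right)\right)} \approx -2.1407 \cdot 10^{-6}$)
$B = 8115$
$\frac{1}{B + C} = \frac{1}{8115 - \left(\frac{8439}{3916755815} - \frac{128 \sqrt{22}}{43084313965}\right)} = \frac{1}{\frac{31784473430286}{3916755815} + \frac{128 \sqrt{22}}{43084313965}}$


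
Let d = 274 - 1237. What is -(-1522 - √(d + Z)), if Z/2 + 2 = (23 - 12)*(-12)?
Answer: 1522 + I*√1231 ≈ 1522.0 + 35.086*I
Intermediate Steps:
d = -963
Z = -268 (Z = -4 + 2*((23 - 12)*(-12)) = -4 + 2*(11*(-12)) = -4 + 2*(-132) = -4 - 264 = -268)
-(-1522 - √(d + Z)) = -(-1522 - √(-963 - 268)) = -(-1522 - √(-1231)) = -(-1522 - I*√1231) = 1522 + I*√1231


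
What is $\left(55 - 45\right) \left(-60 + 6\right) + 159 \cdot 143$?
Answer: $22197$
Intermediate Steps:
$\left(55 - 45\right) \left(-60 + 6\right) + 159 \cdot 143 = 10 \left(-54\right) + 22737 = -540 + 22737 = 22197$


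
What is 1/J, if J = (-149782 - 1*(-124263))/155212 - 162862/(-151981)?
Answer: 23589274972/21399733605 ≈ 1.1023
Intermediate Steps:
J = 21399733605/23589274972 (J = (-149782 + 124263)*(1/155212) - 162862*(-1/151981) = -25519*1/155212 + 162862/151981 = -25519/155212 + 162862/151981 = 21399733605/23589274972 ≈ 0.90718)
1/J = 1/(21399733605/23589274972) = 23589274972/21399733605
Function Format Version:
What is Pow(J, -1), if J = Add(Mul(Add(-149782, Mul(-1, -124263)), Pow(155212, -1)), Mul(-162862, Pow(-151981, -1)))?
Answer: Rational(23589274972, 21399733605) ≈ 1.1023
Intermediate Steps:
J = Rational(21399733605, 23589274972) (J = Add(Mul(Add(-149782, 124263), Rational(1, 155212)), Mul(-162862, Rational(-1, 151981))) = Add(Mul(-25519, Rational(1, 155212)), Rational(162862, 151981)) = Add(Rational(-25519, 155212), Rational(162862, 151981)) = Rational(21399733605, 23589274972) ≈ 0.90718)
Pow(J, -1) = Pow(Rational(21399733605, 23589274972), -1) = Rational(23589274972, 21399733605)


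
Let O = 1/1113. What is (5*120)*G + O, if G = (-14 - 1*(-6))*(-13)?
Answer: 69451201/1113 ≈ 62400.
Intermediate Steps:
O = 1/1113 ≈ 0.00089847
G = 104 (G = (-14 + 6)*(-13) = -8*(-13) = 104)
(5*120)*G + O = (5*120)*104 + 1/1113 = 600*104 + 1/1113 = 62400 + 1/1113 = 69451201/1113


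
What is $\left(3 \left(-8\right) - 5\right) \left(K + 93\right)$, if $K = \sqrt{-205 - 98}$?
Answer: $-2697 - 29 i \sqrt{303} \approx -2697.0 - 504.8 i$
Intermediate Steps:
$K = i \sqrt{303}$ ($K = \sqrt{-303} = i \sqrt{303} \approx 17.407 i$)
$\left(3 \left(-8\right) - 5\right) \left(K + 93\right) = \left(3 \left(-8\right) - 5\right) \left(i \sqrt{303} + 93\right) = \left(-24 - 5\right) \left(93 + i \sqrt{303}\right) = - 29 \left(93 + i \sqrt{303}\right) = -2697 - 29 i \sqrt{303}$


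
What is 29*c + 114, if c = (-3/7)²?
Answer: 5847/49 ≈ 119.33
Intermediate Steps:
c = 9/49 (c = (-3*⅐)² = (-3/7)² = 9/49 ≈ 0.18367)
29*c + 114 = 29*(9/49) + 114 = 261/49 + 114 = 5847/49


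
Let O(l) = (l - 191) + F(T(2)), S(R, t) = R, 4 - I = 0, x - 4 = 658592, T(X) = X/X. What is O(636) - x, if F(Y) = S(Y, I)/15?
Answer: -9872264/15 ≈ -6.5815e+5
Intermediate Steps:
T(X) = 1
x = 658596 (x = 4 + 658592 = 658596)
I = 4 (I = 4 - 1*0 = 4 + 0 = 4)
F(Y) = Y/15
O(l) = -2864/15 + l (O(l) = (l - 191) + (1/15)*1 = (-191 + l) + 1/15 = -2864/15 + l)
O(636) - x = (-2864/15 + 636) - 1*658596 = 6676/15 - 658596 = -9872264/15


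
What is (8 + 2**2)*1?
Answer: 12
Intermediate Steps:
(8 + 2**2)*1 = (8 + 4)*1 = 12*1 = 12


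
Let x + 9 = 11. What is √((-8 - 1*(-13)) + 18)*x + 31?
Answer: 31 + 2*√23 ≈ 40.592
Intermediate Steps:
x = 2 (x = -9 + 11 = 2)
√((-8 - 1*(-13)) + 18)*x + 31 = √((-8 - 1*(-13)) + 18)*2 + 31 = √((-8 + 13) + 18)*2 + 31 = √(5 + 18)*2 + 31 = √23*2 + 31 = 2*√23 + 31 = 31 + 2*√23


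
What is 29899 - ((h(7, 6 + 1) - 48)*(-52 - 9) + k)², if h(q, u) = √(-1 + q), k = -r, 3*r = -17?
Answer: -77389444/9 + 1073722*√6/3 ≈ -7.7221e+6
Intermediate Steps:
r = -17/3 (r = (⅓)*(-17) = -17/3 ≈ -5.6667)
k = 17/3 (k = -1*(-17/3) = 17/3 ≈ 5.6667)
29899 - ((h(7, 6 + 1) - 48)*(-52 - 9) + k)² = 29899 - ((√(-1 + 7) - 48)*(-52 - 9) + 17/3)² = 29899 - ((√6 - 48)*(-61) + 17/3)² = 29899 - ((-48 + √6)*(-61) + 17/3)² = 29899 - ((2928 - 61*√6) + 17/3)² = 29899 - (8801/3 - 61*√6)²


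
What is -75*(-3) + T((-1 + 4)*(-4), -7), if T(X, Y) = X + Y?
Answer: 206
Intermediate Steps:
-75*(-3) + T((-1 + 4)*(-4), -7) = -75*(-3) + ((-1 + 4)*(-4) - 7) = 225 + (3*(-4) - 7) = 225 + (-12 - 7) = 225 - 19 = 206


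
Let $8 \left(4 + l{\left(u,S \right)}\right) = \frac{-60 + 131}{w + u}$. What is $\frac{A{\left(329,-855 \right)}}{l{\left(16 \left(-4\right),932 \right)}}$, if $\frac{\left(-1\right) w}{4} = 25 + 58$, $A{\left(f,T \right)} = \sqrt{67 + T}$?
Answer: $- \frac{6336 i \sqrt{197}}{12743} \approx - 6.9787 i$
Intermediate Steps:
$w = -332$ ($w = - 4 \left(25 + 58\right) = \left(-4\right) 83 = -332$)
$l{\left(u,S \right)} = -4 + \frac{71}{8 \left(-332 + u\right)}$ ($l{\left(u,S \right)} = -4 + \frac{\left(-60 + 131\right) \frac{1}{-332 + u}}{8} = -4 + \frac{71 \frac{1}{-332 + u}}{8} = -4 + \frac{71}{8 \left(-332 + u\right)}$)
$\frac{A{\left(329,-855 \right)}}{l{\left(16 \left(-4\right),932 \right)}} = \frac{\sqrt{67 - 855}}{\frac{1}{8} \frac{1}{-332 + 16 \left(-4\right)} \left(10695 - 32 \cdot 16 \left(-4\right)\right)} = \frac{\sqrt{-788}}{\frac{1}{8} \frac{1}{-332 - 64} \left(10695 - -2048\right)} = \frac{2 i \sqrt{197}}{\frac{1}{8} \frac{1}{-396} \left(10695 + 2048\right)} = \frac{2 i \sqrt{197}}{\frac{1}{8} \left(- \frac{1}{396}\right) 12743} = \frac{2 i \sqrt{197}}{- \frac{12743}{3168}} = 2 i \sqrt{197} \left(- \frac{3168}{12743}\right) = - \frac{6336 i \sqrt{197}}{12743}$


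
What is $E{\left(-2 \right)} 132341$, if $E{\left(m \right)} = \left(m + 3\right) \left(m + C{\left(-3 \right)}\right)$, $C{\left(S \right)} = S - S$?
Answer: $-264682$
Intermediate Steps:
$C{\left(S \right)} = 0$
$E{\left(m \right)} = m \left(3 + m\right)$ ($E{\left(m \right)} = \left(m + 3\right) \left(m + 0\right) = \left(3 + m\right) m = m \left(3 + m\right)$)
$E{\left(-2 \right)} 132341 = - 2 \left(3 - 2\right) 132341 = \left(-2\right) 1 \cdot 132341 = \left(-2\right) 132341 = -264682$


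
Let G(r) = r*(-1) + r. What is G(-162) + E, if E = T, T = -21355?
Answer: -21355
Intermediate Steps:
E = -21355
G(r) = 0 (G(r) = -r + r = 0)
G(-162) + E = 0 - 21355 = -21355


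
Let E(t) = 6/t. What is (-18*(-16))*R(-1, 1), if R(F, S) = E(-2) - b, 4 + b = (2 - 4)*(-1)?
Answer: -288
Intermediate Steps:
b = -2 (b = -4 + (2 - 4)*(-1) = -4 - 2*(-1) = -4 + 2 = -2)
R(F, S) = -1 (R(F, S) = 6/(-2) - 1*(-2) = 6*(-½) + 2 = -3 + 2 = -1)
(-18*(-16))*R(-1, 1) = -18*(-16)*(-1) = 288*(-1) = -288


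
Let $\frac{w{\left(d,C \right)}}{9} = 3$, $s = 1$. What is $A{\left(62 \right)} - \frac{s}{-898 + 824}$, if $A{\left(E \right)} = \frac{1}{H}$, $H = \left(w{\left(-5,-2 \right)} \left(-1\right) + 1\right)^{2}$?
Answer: $\frac{375}{25012} \approx 0.014993$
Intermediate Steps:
$w{\left(d,C \right)} = 27$ ($w{\left(d,C \right)} = 9 \cdot 3 = 27$)
$H = 676$ ($H = \left(27 \left(-1\right) + 1\right)^{2} = \left(-27 + 1\right)^{2} = \left(-26\right)^{2} = 676$)
$A{\left(E \right)} = \frac{1}{676}$
$A{\left(62 \right)} - \frac{s}{-898 + 824} = \frac{1}{676} - 1 \frac{1}{-898 + 824} = \frac{1}{676} - 1 \frac{1}{-74} = \frac{1}{676} - 1 \left(- \frac{1}{74}\right) = \frac{1}{676} - - \frac{1}{74} = \frac{1}{676} + \frac{1}{74} = \frac{375}{25012}$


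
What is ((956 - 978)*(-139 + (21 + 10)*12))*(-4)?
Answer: 20504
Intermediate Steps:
((956 - 978)*(-139 + (21 + 10)*12))*(-4) = -22*(-139 + 31*12)*(-4) = -22*(-139 + 372)*(-4) = -22*233*(-4) = -5126*(-4) = 20504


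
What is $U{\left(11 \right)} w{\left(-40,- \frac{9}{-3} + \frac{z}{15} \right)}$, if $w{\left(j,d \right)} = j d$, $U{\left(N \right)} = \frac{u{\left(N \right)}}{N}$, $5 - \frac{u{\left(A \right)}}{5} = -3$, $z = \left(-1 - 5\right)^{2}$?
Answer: $- \frac{8640}{11} \approx -785.45$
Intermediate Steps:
$z = 36$ ($z = \left(-6\right)^{2} = 36$)
$u{\left(A \right)} = 40$ ($u{\left(A \right)} = 25 - -15 = 25 + 15 = 40$)
$U{\left(N \right)} = \frac{40}{N}$
$w{\left(j,d \right)} = d j$
$U{\left(11 \right)} w{\left(-40,- \frac{9}{-3} + \frac{z}{15} \right)} = \frac{40}{11} \left(- \frac{9}{-3} + \frac{36}{15}\right) \left(-40\right) = 40 \cdot \frac{1}{11} \left(\left(-9\right) \left(- \frac{1}{3}\right) + 36 \cdot \frac{1}{15}\right) \left(-40\right) = \frac{40 \left(3 + \frac{12}{5}\right) \left(-40\right)}{11} = \frac{40 \cdot \frac{27}{5} \left(-40\right)}{11} = \frac{40}{11} \left(-216\right) = - \frac{8640}{11}$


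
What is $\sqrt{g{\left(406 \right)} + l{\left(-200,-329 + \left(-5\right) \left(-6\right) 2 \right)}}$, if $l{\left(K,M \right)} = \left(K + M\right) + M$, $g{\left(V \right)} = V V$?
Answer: $\sqrt{164098} \approx 405.09$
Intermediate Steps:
$g{\left(V \right)} = V^{2}$
$l{\left(K,M \right)} = K + 2 M$
$\sqrt{g{\left(406 \right)} + l{\left(-200,-329 + \left(-5\right) \left(-6\right) 2 \right)}} = \sqrt{406^{2} + \left(-200 + 2 \left(-329 + \left(-5\right) \left(-6\right) 2\right)\right)} = \sqrt{164836 + \left(-200 + 2 \left(-329 + 30 \cdot 2\right)\right)} = \sqrt{164836 + \left(-200 + 2 \left(-329 + 60\right)\right)} = \sqrt{164836 + \left(-200 + 2 \left(-269\right)\right)} = \sqrt{164836 - 738} = \sqrt{164098}$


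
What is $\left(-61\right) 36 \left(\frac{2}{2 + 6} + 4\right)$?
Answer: $-9333$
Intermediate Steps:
$\left(-61\right) 36 \left(\frac{2}{2 + 6} + 4\right) = - 2196 \left(\frac{2}{8} + 4\right) = - 2196 \left(2 \cdot \frac{1}{8} + 4\right) = - 2196 \left(\frac{1}{4} + 4\right) = \left(-2196\right) \frac{17}{4} = -9333$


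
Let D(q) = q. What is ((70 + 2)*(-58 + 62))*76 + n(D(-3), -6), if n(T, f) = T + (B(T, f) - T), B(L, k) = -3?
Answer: 21885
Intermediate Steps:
n(T, f) = -3 (n(T, f) = T + (-3 - T) = -3)
((70 + 2)*(-58 + 62))*76 + n(D(-3), -6) = ((70 + 2)*(-58 + 62))*76 - 3 = (72*4)*76 - 3 = 288*76 - 3 = 21888 - 3 = 21885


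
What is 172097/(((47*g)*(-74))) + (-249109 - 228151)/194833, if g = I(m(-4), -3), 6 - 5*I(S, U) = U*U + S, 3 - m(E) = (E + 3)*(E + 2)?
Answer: 161011232885/2710516696 ≈ 59.402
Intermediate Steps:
m(E) = 3 - (2 + E)*(3 + E) (m(E) = 3 - (E + 3)*(E + 2) = 3 - (3 + E)*(2 + E) = 3 - (2 + E)*(3 + E))
I(S, U) = 6/5 - S/5 - U²/5 (I(S, U) = 6/5 - (U*U + S)/5 = 6/5 - (U² + S)/5 = 6/5 - (S + U²)/5 = 6/5 + (-S/5 - U²/5) = 6/5 - S/5 - U²/5)
g = -⅘ (g = 6/5 - (-3 - 1*(-4)² - 5*(-4))/5 - ⅕*(-3)² = 6/5 - (-3 - 1*16 + 20)/5 - ⅕*9 = 6/5 - (-3 - 16 + 20)/5 - 9/5 = 6/5 - ⅕*1 - 9/5 = 6/5 - ⅕ - 9/5 = -⅘ ≈ -0.80000)
172097/(((47*g)*(-74))) + (-249109 - 228151)/194833 = 172097/(((47*(-⅘))*(-74))) + (-249109 - 228151)/194833 = 172097/((-188/5*(-74))) - 477260*1/194833 = 172097/(13912/5) - 477260/194833 = 172097*(5/13912) - 477260/194833 = 860485/13912 - 477260/194833 = 161011232885/2710516696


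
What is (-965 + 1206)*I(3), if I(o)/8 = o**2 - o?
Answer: 11568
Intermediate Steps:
I(o) = -8*o + 8*o**2 (I(o) = 8*(o**2 - o) = -8*o + 8*o**2)
(-965 + 1206)*I(3) = (-965 + 1206)*(8*3*(-1 + 3)) = 241*(8*3*2) = 241*48 = 11568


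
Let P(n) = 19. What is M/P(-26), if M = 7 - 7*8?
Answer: -49/19 ≈ -2.5789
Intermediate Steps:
M = -49 (M = 7 - 56 = -49)
M/P(-26) = -49/19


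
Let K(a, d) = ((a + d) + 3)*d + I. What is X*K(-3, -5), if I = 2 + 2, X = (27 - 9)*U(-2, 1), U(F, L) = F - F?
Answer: 0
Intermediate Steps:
U(F, L) = 0
X = 0 (X = (27 - 9)*0 = 18*0 = 0)
I = 4
K(a, d) = 4 + d*(3 + a + d) (K(a, d) = ((a + d) + 3)*d + 4 = (3 + a + d)*d + 4 = d*(3 + a + d) + 4 = 4 + d*(3 + a + d))
X*K(-3, -5) = 0*(4 + (-5)² + 3*(-5) - 3*(-5)) = 0*(4 + 25 - 15 + 15) = 0*29 = 0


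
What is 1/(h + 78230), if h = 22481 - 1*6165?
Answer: 1/94546 ≈ 1.0577e-5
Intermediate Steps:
h = 16316 (h = 22481 - 6165 = 16316)
1/(h + 78230) = 1/(16316 + 78230) = 1/94546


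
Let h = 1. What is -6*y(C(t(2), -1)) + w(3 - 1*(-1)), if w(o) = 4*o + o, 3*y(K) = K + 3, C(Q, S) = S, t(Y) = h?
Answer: 16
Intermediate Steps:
t(Y) = 1
y(K) = 1 + K/3 (y(K) = (K + 3)/3 = (3 + K)/3 = 1 + K/3)
w(o) = 5*o
-6*y(C(t(2), -1)) + w(3 - 1*(-1)) = -6*(1 + (⅓)*(-1)) + 5*(3 - 1*(-1)) = -6*(1 - ⅓) + 5*(3 + 1) = -6*⅔ + 5*4 = -4 + 20 = 16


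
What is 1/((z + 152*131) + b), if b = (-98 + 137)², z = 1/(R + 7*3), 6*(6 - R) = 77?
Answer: 85/1821811 ≈ 4.6657e-5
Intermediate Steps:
R = -41/6 (R = 6 - ⅙*77 = 6 - 77/6 = -41/6 ≈ -6.8333)
z = 6/85 (z = 1/(-41/6 + 7*3) = 1/(-41/6 + 21) = 1/(85/6) = 6/85 ≈ 0.070588)
b = 1521 (b = 39² = 1521)
1/((z + 152*131) + b) = 1/((6/85 + 152*131) + 1521) = 1/((6/85 + 19912) + 1521) = 1/(1692526/85 + 1521) = 1/(1821811/85) = 85/1821811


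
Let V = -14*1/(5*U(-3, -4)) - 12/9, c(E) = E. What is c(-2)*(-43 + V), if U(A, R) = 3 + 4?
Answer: 1342/15 ≈ 89.467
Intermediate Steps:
U(A, R) = 7
V = -26/15 (V = -14/(7*5) - 12/9 = -14/35 - 12*1/9 = -14*1/35 - 4/3 = -2/5 - 4/3 = -26/15 ≈ -1.7333)
c(-2)*(-43 + V) = -2*(-43 - 26/15) = -2*(-671/15) = 1342/15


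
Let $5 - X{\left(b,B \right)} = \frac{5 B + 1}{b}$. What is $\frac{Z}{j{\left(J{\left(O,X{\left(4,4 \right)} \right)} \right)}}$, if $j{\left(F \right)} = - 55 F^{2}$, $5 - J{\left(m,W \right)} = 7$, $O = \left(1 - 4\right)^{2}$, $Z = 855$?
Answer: $- \frac{171}{44} \approx -3.8864$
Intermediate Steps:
$X{\left(b,B \right)} = 5 - \frac{1 + 5 B}{b}$ ($X{\left(b,B \right)} = 5 - \frac{5 B + 1}{b} = 5 - \frac{1 + 5 B}{b}$)
$O = 9$ ($O = \left(-3\right)^{2} = 9$)
$J{\left(m,W \right)} = -2$ ($J{\left(m,W \right)} = 5 - 7 = -2$)
$\frac{Z}{j{\left(J{\left(O,X{\left(4,4 \right)} \right)} \right)}} = \frac{855}{\left(-55\right) \left(-2\right)^{2}} = \frac{855}{\left(-55\right) 4} = \frac{855}{-220} = 855 \left(- \frac{1}{220}\right) = - \frac{171}{44}$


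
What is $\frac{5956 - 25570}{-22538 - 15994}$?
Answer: $\frac{3269}{6422} \approx 0.50903$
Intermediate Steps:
$\frac{5956 - 25570}{-22538 - 15994} = - \frac{19614}{-38532} = \left(-19614\right) \left(- \frac{1}{38532}\right) = \frac{3269}{6422}$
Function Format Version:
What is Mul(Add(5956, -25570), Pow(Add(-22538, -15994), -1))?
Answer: Rational(3269, 6422) ≈ 0.50903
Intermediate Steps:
Mul(Add(5956, -25570), Pow(Add(-22538, -15994), -1)) = Mul(-19614, Pow(-38532, -1)) = Mul(-19614, Rational(-1, 38532)) = Rational(3269, 6422)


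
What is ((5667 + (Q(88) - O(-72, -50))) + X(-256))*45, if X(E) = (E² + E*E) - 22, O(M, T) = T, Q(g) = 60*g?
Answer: 6392115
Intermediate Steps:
X(E) = -22 + 2*E² (X(E) = (E² + E²) - 22 = 2*E² - 22 = -22 + 2*E²)
((5667 + (Q(88) - O(-72, -50))) + X(-256))*45 = ((5667 + (60*88 - 1*(-50))) + (-22 + 2*(-256)²))*45 = ((5667 + (5280 + 50)) + (-22 + 2*65536))*45 = ((5667 + 5330) + (-22 + 131072))*45 = (10997 + 131050)*45 = 142047*45 = 6392115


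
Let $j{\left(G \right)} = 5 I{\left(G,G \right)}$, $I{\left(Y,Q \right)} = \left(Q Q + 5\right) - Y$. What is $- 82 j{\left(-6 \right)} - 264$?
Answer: $-19534$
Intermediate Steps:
$I{\left(Y,Q \right)} = 5 + Q^{2} - Y$ ($I{\left(Y,Q \right)} = \left(Q^{2} + 5\right) - Y = \left(5 + Q^{2}\right) - Y = 5 + Q^{2} - Y$)
$j{\left(G \right)} = 25 - 5 G + 5 G^{2}$ ($j{\left(G \right)} = 5 \left(5 + G^{2} - G\right) = 25 - 5 G + 5 G^{2}$)
$- 82 j{\left(-6 \right)} - 264 = - 82 \left(25 - -30 + 5 \left(-6\right)^{2}\right) - 264 = - 82 \left(25 + 30 + 5 \cdot 36\right) - 264 = - 82 \left(25 + 30 + 180\right) - 264 = \left(-82\right) 235 - 264 = -19270 - 264 = -19534$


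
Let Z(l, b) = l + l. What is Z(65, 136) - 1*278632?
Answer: -278502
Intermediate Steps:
Z(l, b) = 2*l
Z(65, 136) - 1*278632 = 2*65 - 1*278632 = 130 - 278632 = -278502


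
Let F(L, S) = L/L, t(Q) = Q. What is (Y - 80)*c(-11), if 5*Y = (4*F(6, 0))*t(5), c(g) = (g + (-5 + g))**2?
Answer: -55404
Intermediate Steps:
F(L, S) = 1
c(g) = (-5 + 2*g)**2
Y = 4 (Y = ((4*1)*5)/5 = (4*5)/5 = (1/5)*20 = 4)
(Y - 80)*c(-11) = (4 - 80)*(-5 + 2*(-11))**2 = -76*(-5 - 22)**2 = -76*(-27)**2 = -76*729 = -55404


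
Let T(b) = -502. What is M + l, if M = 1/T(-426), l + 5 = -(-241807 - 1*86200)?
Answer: 164657003/502 ≈ 3.2800e+5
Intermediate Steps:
l = 328002 (l = -5 - (-241807 - 1*86200) = -5 - (-241807 - 86200) = -5 - 1*(-328007) = -5 + 328007 = 328002)
M = -1/502 (M = 1/(-502) = -1/502 ≈ -0.0019920)
M + l = -1/502 + 328002 = 164657003/502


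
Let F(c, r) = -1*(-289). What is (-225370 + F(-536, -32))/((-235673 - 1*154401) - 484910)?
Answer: 225081/874984 ≈ 0.25724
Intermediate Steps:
F(c, r) = 289
(-225370 + F(-536, -32))/((-235673 - 1*154401) - 484910) = (-225370 + 289)/((-235673 - 1*154401) - 484910) = -225081/((-235673 - 154401) - 484910) = -225081/(-390074 - 484910) = -225081/(-874984) = -225081*(-1/874984) = 225081/874984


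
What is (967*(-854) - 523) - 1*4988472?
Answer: -5814813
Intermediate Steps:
(967*(-854) - 523) - 1*4988472 = (-825818 - 523) - 4988472 = -826341 - 4988472 = -5814813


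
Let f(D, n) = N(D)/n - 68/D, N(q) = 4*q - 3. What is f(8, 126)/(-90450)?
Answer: 521/5698350 ≈ 9.1430e-5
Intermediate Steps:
N(q) = -3 + 4*q
f(D, n) = -68/D + (-3 + 4*D)/n (f(D, n) = (-3 + 4*D)/n - 68/D = -68/D + (-3 + 4*D)/n)
f(8, 126)/(-90450) = (-68/8 - 3/126 + 4*8/126)/(-90450) = (-68*⅛ - 3*1/126 + 4*8*(1/126))*(-1/90450) = (-17/2 - 1/42 + 16/63)*(-1/90450) = -521/63*(-1/90450) = 521/5698350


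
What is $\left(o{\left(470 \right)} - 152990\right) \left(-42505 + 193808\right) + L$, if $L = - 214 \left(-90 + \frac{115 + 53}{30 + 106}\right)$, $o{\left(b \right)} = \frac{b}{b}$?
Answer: $- \frac{393510486413}{17} \approx -2.3148 \cdot 10^{10}$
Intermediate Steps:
$o{\left(b \right)} = 1$
$L = \frac{322926}{17}$ ($L = - 214 \left(-90 + \frac{168}{136}\right) = - 214 \left(-90 + 168 \cdot \frac{1}{136}\right) = - 214 \left(-90 + \frac{21}{17}\right) = \left(-214\right) \left(- \frac{1509}{17}\right) = \frac{322926}{17} \approx 18996.0$)
$\left(o{\left(470 \right)} - 152990\right) \left(-42505 + 193808\right) + L = \left(1 - 152990\right) \left(-42505 + 193808\right) + \frac{322926}{17} = \left(-152989\right) 151303 + \frac{322926}{17} = -23147694667 + \frac{322926}{17} = - \frac{393510486413}{17}$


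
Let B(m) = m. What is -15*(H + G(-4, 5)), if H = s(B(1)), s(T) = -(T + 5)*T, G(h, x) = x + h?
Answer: 75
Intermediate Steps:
G(h, x) = h + x
s(T) = -T*(5 + T) (s(T) = -(5 + T)*T = -T*(5 + T))
H = -6 (H = -1*1*(5 + 1) = -1*1*6 = -6)
-15*(H + G(-4, 5)) = -15*(-6 + (-4 + 5)) = -15*(-6 + 1) = -15*(-5) = 75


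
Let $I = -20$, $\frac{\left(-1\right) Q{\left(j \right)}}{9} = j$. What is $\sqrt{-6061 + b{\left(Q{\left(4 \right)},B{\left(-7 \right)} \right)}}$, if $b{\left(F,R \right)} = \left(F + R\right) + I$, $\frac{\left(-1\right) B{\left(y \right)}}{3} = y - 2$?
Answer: $i \sqrt{6090} \approx 78.038 i$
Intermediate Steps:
$B{\left(y \right)} = 6 - 3 y$ ($B{\left(y \right)} = - 3 \left(y - 2\right) = - 3 \left(-2 + y\right) = 6 - 3 y$)
$Q{\left(j \right)} = - 9 j$
$b{\left(F,R \right)} = -20 + F + R$ ($b{\left(F,R \right)} = \left(F + R\right) - 20 = -20 + F + R$)
$\sqrt{-6061 + b{\left(Q{\left(4 \right)},B{\left(-7 \right)} \right)}} = \sqrt{-6061 - 29} = \sqrt{-6090} = i \sqrt{6090}$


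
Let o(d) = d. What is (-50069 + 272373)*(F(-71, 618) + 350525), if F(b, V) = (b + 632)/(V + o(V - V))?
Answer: 8026101074224/103 ≈ 7.7923e+10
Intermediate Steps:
F(b, V) = (632 + b)/V (F(b, V) = (b + 632)/(V + (V - V)) = (632 + b)/(V + 0) = (632 + b)/V)
(-50069 + 272373)*(F(-71, 618) + 350525) = (-50069 + 272373)*((632 - 71)/618 + 350525) = 222304*((1/618)*561 + 350525) = 222304*(187/206 + 350525) = 222304*(72208337/206) = 8026101074224/103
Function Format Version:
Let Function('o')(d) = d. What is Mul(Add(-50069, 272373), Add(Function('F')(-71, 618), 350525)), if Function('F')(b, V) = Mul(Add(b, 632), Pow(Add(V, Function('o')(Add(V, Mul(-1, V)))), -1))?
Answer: Rational(8026101074224, 103) ≈ 7.7923e+10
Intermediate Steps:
Function('F')(b, V) = Mul(Pow(V, -1), Add(632, b)) (Function('F')(b, V) = Mul(Add(b, 632), Pow(Add(V, Add(V, Mul(-1, V))), -1)) = Mul(Add(632, b), Pow(Add(V, 0), -1)) = Mul(Add(632, b), Pow(V, -1)) = Mul(Pow(V, -1), Add(632, b)))
Mul(Add(-50069, 272373), Add(Function('F')(-71, 618), 350525)) = Mul(Add(-50069, 272373), Add(Mul(Pow(618, -1), Add(632, -71)), 350525)) = Mul(222304, Add(Mul(Rational(1, 618), 561), 350525)) = Mul(222304, Add(Rational(187, 206), 350525)) = Mul(222304, Rational(72208337, 206)) = Rational(8026101074224, 103)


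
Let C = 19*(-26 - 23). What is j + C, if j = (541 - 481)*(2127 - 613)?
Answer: 89909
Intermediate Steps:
j = 90840 (j = 60*1514 = 90840)
C = -931 (C = 19*(-49) = -931)
j + C = 90840 - 931 = 89909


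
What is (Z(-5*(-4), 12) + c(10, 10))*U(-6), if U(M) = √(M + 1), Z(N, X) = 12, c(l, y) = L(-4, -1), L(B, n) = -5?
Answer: 7*I*√5 ≈ 15.652*I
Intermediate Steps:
c(l, y) = -5
U(M) = √(1 + M)
(Z(-5*(-4), 12) + c(10, 10))*U(-6) = (12 - 5)*√(1 - 6) = 7*√(-5) = 7*(I*√5) = 7*I*√5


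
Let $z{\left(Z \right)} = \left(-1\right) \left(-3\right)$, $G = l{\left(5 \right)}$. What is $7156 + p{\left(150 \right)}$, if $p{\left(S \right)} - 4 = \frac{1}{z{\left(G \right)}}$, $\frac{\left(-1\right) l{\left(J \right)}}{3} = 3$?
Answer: $\frac{21481}{3} \approx 7160.3$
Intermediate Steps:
$l{\left(J \right)} = -9$ ($l{\left(J \right)} = \left(-3\right) 3 = -9$)
$G = -9$
$z{\left(Z \right)} = 3$
$p{\left(S \right)} = \frac{13}{3}$ ($p{\left(S \right)} = 4 + \frac{1}{3} = \frac{13}{3}$)
$7156 + p{\left(150 \right)} = 7156 + \frac{13}{3} = \frac{21481}{3}$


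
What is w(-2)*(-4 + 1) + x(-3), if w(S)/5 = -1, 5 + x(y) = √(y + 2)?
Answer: 10 + I ≈ 10.0 + 1.0*I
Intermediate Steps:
x(y) = -5 + √(2 + y) (x(y) = -5 + √(y + 2) = -5 + √(2 + y))
w(S) = -5 (w(S) = 5*(-1) = -5)
w(-2)*(-4 + 1) + x(-3) = -5*(-4 + 1) + (-5 + √(2 - 3)) = -5*(-3) + (-5 + √(-1)) = 15 + (-5 + I) = 10 + I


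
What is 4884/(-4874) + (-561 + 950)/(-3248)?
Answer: -8879609/7915376 ≈ -1.1218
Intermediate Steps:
4884/(-4874) + (-561 + 950)/(-3248) = 4884*(-1/4874) + 389*(-1/3248) = -2442/2437 - 389/3248 = -8879609/7915376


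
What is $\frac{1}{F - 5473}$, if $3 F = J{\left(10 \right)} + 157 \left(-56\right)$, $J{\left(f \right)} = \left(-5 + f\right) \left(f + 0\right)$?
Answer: $- \frac{1}{8387} \approx -0.00011923$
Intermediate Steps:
$J{\left(f \right)} = f \left(-5 + f\right)$ ($J{\left(f \right)} = \left(-5 + f\right) f = f \left(-5 + f\right)$)
$F = -2914$ ($F = \frac{10 \left(-5 + 10\right) + 157 \left(-56\right)}{3} = \frac{10 \cdot 5 - 8792}{3} = \frac{50 - 8792}{3} = \frac{1}{3} \left(-8742\right) = -2914$)
$\frac{1}{F - 5473} = \frac{1}{-2914 - 5473} = \frac{1}{-8387} = - \frac{1}{8387}$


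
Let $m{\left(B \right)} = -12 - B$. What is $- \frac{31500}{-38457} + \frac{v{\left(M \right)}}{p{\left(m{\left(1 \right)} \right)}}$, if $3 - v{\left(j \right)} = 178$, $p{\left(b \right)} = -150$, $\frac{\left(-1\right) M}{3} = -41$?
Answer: $\frac{50911}{25638} \approx 1.9858$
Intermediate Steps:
$M = 123$ ($M = \left(-3\right) \left(-41\right) = 123$)
$v{\left(j \right)} = -175$ ($v{\left(j \right)} = 3 - 178 = -175$)
$- \frac{31500}{-38457} + \frac{v{\left(M \right)}}{p{\left(m{\left(1 \right)} \right)}} = - \frac{31500}{-38457} - \frac{175}{-150} = \left(-31500\right) \left(- \frac{1}{38457}\right) - - \frac{7}{6} = \frac{3500}{4273} + \frac{7}{6} = \frac{50911}{25638}$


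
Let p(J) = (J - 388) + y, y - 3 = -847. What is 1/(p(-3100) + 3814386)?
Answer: 1/3810054 ≈ 2.6246e-7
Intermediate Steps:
y = -844 (y = 3 - 847 = -844)
p(J) = -1232 + J (p(J) = (J - 388) - 844 = (-388 + J) - 844 = -1232 + J)
1/(p(-3100) + 3814386) = 1/((-1232 - 3100) + 3814386) = 1/(-4332 + 3814386) = 1/3810054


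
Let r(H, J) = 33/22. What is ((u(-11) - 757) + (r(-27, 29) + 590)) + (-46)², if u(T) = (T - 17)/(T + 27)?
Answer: 7795/4 ≈ 1948.8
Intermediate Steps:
u(T) = (-17 + T)/(27 + T)
r(H, J) = 3/2 (r(H, J) = 33*(1/22) = 3/2)
((u(-11) - 757) + (r(-27, 29) + 590)) + (-46)² = (((-17 - 11)/(27 - 11) - 757) + (3/2 + 590)) + (-46)² = ((-28/16 - 757) + 1183/2) + 2116 = (((1/16)*(-28) - 757) + 1183/2) + 2116 = ((-7/4 - 757) + 1183/2) + 2116 = (-3035/4 + 1183/2) + 2116 = -669/4 + 2116 = 7795/4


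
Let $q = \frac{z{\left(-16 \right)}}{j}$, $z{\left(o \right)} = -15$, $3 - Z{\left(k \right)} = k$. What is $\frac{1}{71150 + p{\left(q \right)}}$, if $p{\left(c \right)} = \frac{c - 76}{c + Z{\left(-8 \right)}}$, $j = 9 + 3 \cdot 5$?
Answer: $\frac{83}{5904837} \approx 1.4056 \cdot 10^{-5}$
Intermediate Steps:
$j = 24$ ($j = 9 + 15 = 24$)
$Z{\left(k \right)} = 3 - k$
$q = - \frac{5}{8}$ ($q = - \frac{15}{24} = \left(-15\right) \frac{1}{24} = - \frac{5}{8} \approx -0.625$)
$p{\left(c \right)} = \frac{-76 + c}{11 + c}$ ($p{\left(c \right)} = \frac{c - 76}{c + \left(3 - -8\right)} = \frac{c - 76}{c + \left(3 + 8\right)} = \frac{-76 + c}{c + 11} = \frac{-76 + c}{11 + c}$)
$\frac{1}{71150 + p{\left(q \right)}} = \frac{1}{71150 + \frac{-76 - \frac{5}{8}}{11 - \frac{5}{8}}} = \frac{1}{71150 + \frac{1}{\frac{83}{8}} \left(- \frac{613}{8}\right)} = \frac{1}{71150 + \frac{8}{83} \left(- \frac{613}{8}\right)} = \frac{1}{71150 - \frac{613}{83}} = \frac{1}{\frac{5904837}{83}} = \frac{83}{5904837}$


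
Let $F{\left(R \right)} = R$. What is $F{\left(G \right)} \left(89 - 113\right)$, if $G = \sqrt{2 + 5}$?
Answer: $- 24 \sqrt{7} \approx -63.498$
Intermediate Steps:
$G = \sqrt{7} \approx 2.6458$
$F{\left(G \right)} \left(89 - 113\right) = \sqrt{7} \left(89 - 113\right) = \sqrt{7} \left(-24\right) = - 24 \sqrt{7}$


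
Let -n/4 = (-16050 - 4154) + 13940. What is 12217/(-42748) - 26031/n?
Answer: -118240195/89257824 ≈ -1.3247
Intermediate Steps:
n = 25056 (n = -4*((-16050 - 4154) + 13940) = -4*(-20204 + 13940) = -4*(-6264) = 25056)
12217/(-42748) - 26031/n = 12217/(-42748) - 26031/25056 = 12217*(-1/42748) - 26031*1/25056 = -12217/42748 - 8677/8352 = -118240195/89257824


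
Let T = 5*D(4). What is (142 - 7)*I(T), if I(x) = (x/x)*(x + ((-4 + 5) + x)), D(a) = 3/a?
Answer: 2295/2 ≈ 1147.5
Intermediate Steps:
T = 15/4 (T = 5*(3/4) = 15/4 ≈ 3.7500)
I(x) = 1 + 2*x (I(x) = 1*(x + (1 + x)) = 1*(1 + 2*x) = 1 + 2*x)
(142 - 7)*I(T) = (142 - 7)*(1 + 2*(15/4)) = 135*(1 + 15/2) = 135*(17/2) = 2295/2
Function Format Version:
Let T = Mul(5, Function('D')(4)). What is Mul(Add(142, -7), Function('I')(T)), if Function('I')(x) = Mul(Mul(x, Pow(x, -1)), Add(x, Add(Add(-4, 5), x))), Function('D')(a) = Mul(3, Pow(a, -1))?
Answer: Rational(2295, 2) ≈ 1147.5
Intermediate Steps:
T = Rational(15, 4) (T = Mul(5, Mul(3, Pow(4, -1))) = Mul(5, Mul(3, Rational(1, 4))) = Mul(5, Rational(3, 4)) = Rational(15, 4) ≈ 3.7500)
Function('I')(x) = Add(1, Mul(2, x)) (Function('I')(x) = Mul(1, Add(x, Add(1, x))) = Mul(1, Add(1, Mul(2, x))) = Add(1, Mul(2, x)))
Mul(Add(142, -7), Function('I')(T)) = Mul(Add(142, -7), Add(1, Mul(2, Rational(15, 4)))) = Mul(135, Add(1, Rational(15, 2))) = Mul(135, Rational(17, 2)) = Rational(2295, 2)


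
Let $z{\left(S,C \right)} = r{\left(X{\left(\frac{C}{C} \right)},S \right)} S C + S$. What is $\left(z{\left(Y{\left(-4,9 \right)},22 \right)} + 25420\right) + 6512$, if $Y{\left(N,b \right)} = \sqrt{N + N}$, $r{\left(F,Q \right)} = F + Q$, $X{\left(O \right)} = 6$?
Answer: $31756 + 266 i \sqrt{2} \approx 31756.0 + 376.18 i$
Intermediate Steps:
$Y{\left(N,b \right)} = \sqrt{2} \sqrt{N}$ ($Y{\left(N,b \right)} = \sqrt{2 N} = \sqrt{2} \sqrt{N}$)
$z{\left(S,C \right)} = S + C S \left(6 + S\right)$ ($z{\left(S,C \right)} = \left(6 + S\right) S C + S = S \left(6 + S\right) C + S = C S \left(6 + S\right) + S = S + C S \left(6 + S\right)$)
$\left(z{\left(Y{\left(-4,9 \right)},22 \right)} + 25420\right) + 6512 = \left(\sqrt{2} \sqrt{-4} \left(1 + 22 \left(6 + \sqrt{2} \sqrt{-4}\right)\right) + 25420\right) + 6512 = \left(\sqrt{2} \cdot 2 i \left(1 + 22 \left(6 + \sqrt{2} \cdot 2 i\right)\right) + 25420\right) + 6512 = \left(2 i \sqrt{2} \left(1 + 22 \left(6 + 2 i \sqrt{2}\right)\right) + 25420\right) + 6512 = \left(2 i \sqrt{2} \left(1 + \left(132 + 44 i \sqrt{2}\right)\right) + 25420\right) + 6512 = \left(2 i \sqrt{2} \left(133 + 44 i \sqrt{2}\right) + 25420\right) + 6512 = \left(25420 + 2 i \sqrt{2} \left(133 + 44 i \sqrt{2}\right)\right) + 6512 = 31932 + 2 i \sqrt{2} \left(133 + 44 i \sqrt{2}\right)$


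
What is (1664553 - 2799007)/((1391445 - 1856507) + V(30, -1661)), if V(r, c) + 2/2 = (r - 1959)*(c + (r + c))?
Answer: -1134454/5885205 ≈ -0.19276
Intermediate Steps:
V(r, c) = -1 + (-1959 + r)*(r + 2*c) (V(r, c) = -1 + (r - 1959)*(c + (r + c)) = -1 + (-1959 + r)*(c + (c + r)) = -1 + (-1959 + r)*(r + 2*c))
(1664553 - 2799007)/((1391445 - 1856507) + V(30, -1661)) = (1664553 - 2799007)/((1391445 - 1856507) + (-1 + 30² - 3918*(-1661) - 1959*30 + 2*(-1661)*30)) = -1134454/(-465062 + (-1 + 900 + 6507798 - 58770 - 99660)) = -1134454/(-465062 + 6350267) = -1134454/5885205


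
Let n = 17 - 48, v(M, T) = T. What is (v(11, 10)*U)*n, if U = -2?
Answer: 620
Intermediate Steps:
n = -31
(v(11, 10)*U)*n = (10*(-2))*(-31) = -20*(-31) = 620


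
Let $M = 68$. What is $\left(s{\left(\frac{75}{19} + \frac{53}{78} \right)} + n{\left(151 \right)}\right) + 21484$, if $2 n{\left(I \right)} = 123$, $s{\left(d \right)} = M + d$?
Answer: $\frac{16019032}{741} \approx 21618.0$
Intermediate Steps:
$s{\left(d \right)} = 68 + d$
$n{\left(I \right)} = \frac{123}{2}$ ($n{\left(I \right)} = \frac{1}{2} \cdot 123 = \frac{123}{2}$)
$\left(s{\left(\frac{75}{19} + \frac{53}{78} \right)} + n{\left(151 \right)}\right) + 21484 = \left(\left(68 + \left(\frac{75}{19} + \frac{53}{78}\right)\right) + \frac{123}{2}\right) + 21484 = \left(\left(68 + \frac{6857}{1482}\right) + \frac{123}{2}\right) + 21484 = \left(\frac{107633}{1482} + \frac{123}{2}\right) + 21484 = \frac{99388}{741} + 21484 = \frac{16019032}{741}$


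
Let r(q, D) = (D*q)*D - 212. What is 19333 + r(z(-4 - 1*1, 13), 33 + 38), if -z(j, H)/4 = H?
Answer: -243011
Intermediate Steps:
z(j, H) = -4*H
r(q, D) = -212 + q*D² (r(q, D) = q*D² - 212 = -212 + q*D²)
19333 + r(z(-4 - 1*1, 13), 33 + 38) = 19333 + (-212 + (-4*13)*(33 + 38)²) = 19333 + (-212 - 52*71²) = 19333 + (-212 - 52*5041) = 19333 + (-212 - 262132) = 19333 - 262344 = -243011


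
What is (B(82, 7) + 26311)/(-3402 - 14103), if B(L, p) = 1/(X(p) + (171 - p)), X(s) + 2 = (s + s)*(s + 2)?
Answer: -7577569/5041440 ≈ -1.5031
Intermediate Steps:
X(s) = -2 + 2*s*(2 + s) (X(s) = -2 + (s + s)*(s + 2) = -2 + (2*s)*(2 + s) = -2 + 2*s*(2 + s))
B(L, p) = 1/(169 + 2*p² + 3*p) (B(L, p) = 1/((-2 + 2*p² + 4*p) + (171 - p)) = 1/(169 + 2*p² + 3*p))
(B(82, 7) + 26311)/(-3402 - 14103) = (1/(169 + 2*7² + 3*7) + 26311)/(-3402 - 14103) = (1/(169 + 2*49 + 21) + 26311)/(-17505) = (1/(169 + 98 + 21) + 26311)*(-1/17505) = (1/288 + 26311)*(-1/17505) = (7577569/288)*(-1/17505) = -7577569/5041440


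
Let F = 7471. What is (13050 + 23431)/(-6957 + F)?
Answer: 36481/514 ≈ 70.975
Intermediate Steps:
(13050 + 23431)/(-6957 + F) = (13050 + 23431)/(-6957 + 7471) = 36481/514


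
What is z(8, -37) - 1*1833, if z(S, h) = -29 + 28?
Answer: -1834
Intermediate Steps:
z(S, h) = -1
z(8, -37) - 1*1833 = -1 - 1*1833 = -1 - 1833 = -1834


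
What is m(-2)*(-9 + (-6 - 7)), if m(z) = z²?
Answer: -88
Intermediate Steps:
m(-2)*(-9 + (-6 - 7)) = (-2)²*(-9 + (-6 - 7)) = 4*(-9 - 13) = 4*(-22) = -88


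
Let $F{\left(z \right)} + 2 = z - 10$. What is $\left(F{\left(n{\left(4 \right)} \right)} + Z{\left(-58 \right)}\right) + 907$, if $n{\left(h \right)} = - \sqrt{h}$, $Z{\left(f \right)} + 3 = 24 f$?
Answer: $-502$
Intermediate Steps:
$Z{\left(f \right)} = -3 + 24 f$
$F{\left(z \right)} = -12 + z$ ($F{\left(z \right)} = -2 + \left(z - 10\right) = -2 + \left(-10 + z\right) = -12 + z$)
$\left(F{\left(n{\left(4 \right)} \right)} + Z{\left(-58 \right)}\right) + 907 = \left(\left(-12 - \sqrt{4}\right) + \left(-3 + 24 \left(-58\right)\right)\right) + 907 = \left(\left(-12 - 2\right) - 1395\right) + 907 = \left(-14 - 1395\right) + 907 = -1409 + 907 = -502$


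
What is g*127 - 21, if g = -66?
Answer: -8403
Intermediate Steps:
g*127 - 21 = -66*127 - 21 = -8382 - 21 = -8403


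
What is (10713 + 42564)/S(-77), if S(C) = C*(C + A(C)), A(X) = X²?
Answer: -7611/64372 ≈ -0.11823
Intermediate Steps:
S(C) = C*(C + C²)
(10713 + 42564)/S(-77) = (10713 + 42564)/(((-77)²*(1 - 77))) = 53277/((5929*(-76))) = 53277/(-450604) = 53277*(-1/450604) = -7611/64372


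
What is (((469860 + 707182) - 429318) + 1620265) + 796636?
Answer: 3164625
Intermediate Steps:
(((469860 + 707182) - 429318) + 1620265) + 796636 = ((1177042 - 429318) + 1620265) + 796636 = (747724 + 1620265) + 796636 = 2367989 + 796636 = 3164625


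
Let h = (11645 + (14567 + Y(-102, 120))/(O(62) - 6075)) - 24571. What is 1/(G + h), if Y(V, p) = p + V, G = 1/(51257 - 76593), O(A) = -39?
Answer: -77452152/1001331282589 ≈ -7.7349e-5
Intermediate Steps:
G = -1/25336 (G = 1/(-25336) = -1/25336 ≈ -3.9470e-5)
Y(V, p) = V + p
h = -79044149/6114 (h = (11645 + (14567 + (-102 + 120))/(-39 - 6075)) - 24571 = (11645 + (14567 + 18)/(-6114)) - 24571 = (11645 + 14585*(-1/6114)) - 24571 = (11645 - 14585/6114) - 24571 = 71182945/6114 - 24571 = -79044149/6114 ≈ -12928.)
1/(G + h) = 1/(-1/25336 - 79044149/6114) = 1/(-1001331282589/77452152) = -77452152/1001331282589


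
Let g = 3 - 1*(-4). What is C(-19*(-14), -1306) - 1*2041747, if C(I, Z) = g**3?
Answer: -2041404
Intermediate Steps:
g = 7 (g = 3 + 4 = 7)
C(I, Z) = 343 (C(I, Z) = 7**3 = 343)
C(-19*(-14), -1306) - 1*2041747 = 343 - 1*2041747 = 343 - 2041747 = -2041404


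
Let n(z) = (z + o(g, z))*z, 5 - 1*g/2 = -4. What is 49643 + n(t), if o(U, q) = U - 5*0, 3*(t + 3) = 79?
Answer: 455467/9 ≈ 50607.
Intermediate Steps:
g = 18 (g = 10 - 2*(-4) = 10 + 8 = 18)
t = 70/3 (t = -3 + (1/3)*79 = -3 + 79/3 = 70/3 ≈ 23.333)
o(U, q) = U (o(U, q) = U + 0 = U)
n(z) = z*(18 + z) (n(z) = (z + 18)*z = (18 + z)*z = z*(18 + z))
49643 + n(t) = 49643 + 70*(18 + 70/3)/3 = 49643 + (70/3)*(124/3) = 49643 + 8680/9 = 455467/9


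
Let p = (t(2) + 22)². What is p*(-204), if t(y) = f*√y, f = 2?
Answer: -100368 - 17952*√2 ≈ -1.2576e+5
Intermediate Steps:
t(y) = 2*√y
p = (22 + 2*√2)² (p = (2*√2 + 22)² = (22 + 2*√2)² ≈ 616.45)
p*(-204) = (492 + 88*√2)*(-204) = -100368 - 17952*√2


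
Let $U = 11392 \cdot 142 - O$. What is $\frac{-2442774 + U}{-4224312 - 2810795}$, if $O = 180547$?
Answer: $\frac{1005657}{7035107} \approx 0.14295$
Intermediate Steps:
$U = 1437117$ ($U = 11392 \cdot 142 - 180547 = 1617664 - 180547 = 1437117$)
$\frac{-2442774 + U}{-4224312 - 2810795} = \frac{-2442774 + 1437117}{-4224312 - 2810795} = - \frac{1005657}{-7035107} = \left(-1005657\right) \left(- \frac{1}{7035107}\right) = \frac{1005657}{7035107}$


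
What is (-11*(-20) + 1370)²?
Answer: 2528100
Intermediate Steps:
(-11*(-20) + 1370)² = (220 + 1370)² = 1590² = 2528100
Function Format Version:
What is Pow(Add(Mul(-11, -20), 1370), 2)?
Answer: 2528100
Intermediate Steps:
Pow(Add(Mul(-11, -20), 1370), 2) = Pow(Add(220, 1370), 2) = Pow(1590, 2) = 2528100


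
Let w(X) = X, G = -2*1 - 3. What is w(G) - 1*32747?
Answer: -32752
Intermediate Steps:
G = -5 (G = -2 - 3 = -5)
w(G) - 1*32747 = -5 - 1*32747 = -5 - 32747 = -32752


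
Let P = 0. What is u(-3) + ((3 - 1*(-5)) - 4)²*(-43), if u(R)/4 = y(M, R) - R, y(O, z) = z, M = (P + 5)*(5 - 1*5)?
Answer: -688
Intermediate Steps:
M = 0 (M = (0 + 5)*(5 - 1*5) = 5*(5 - 5) = 5*0 = 0)
u(R) = 0 (u(R) = 4*(R - R) = 4*0 = 0)
u(-3) + ((3 - 1*(-5)) - 4)²*(-43) = 0 + ((3 - 1*(-5)) - 4)²*(-43) = 0 + ((3 + 5) - 4)²*(-43) = 0 + (8 - 4)²*(-43) = 0 + 4²*(-43) = 0 + 16*(-43) = 0 - 688 = -688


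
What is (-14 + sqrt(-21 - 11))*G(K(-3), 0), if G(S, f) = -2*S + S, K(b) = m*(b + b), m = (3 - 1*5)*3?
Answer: 504 - 144*I*sqrt(2) ≈ 504.0 - 203.65*I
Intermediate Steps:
m = -6 (m = (3 - 5)*3 = -2*3 = -6)
K(b) = -12*b (K(b) = -6*(b + b) = -12*b)
G(S, f) = -S
(-14 + sqrt(-21 - 11))*G(K(-3), 0) = (-14 + sqrt(-21 - 11))*(-(-12)*(-3)) = (-14 + sqrt(-32))*(-1*36) = (-14 + 4*I*sqrt(2))*(-36) = 504 - 144*I*sqrt(2)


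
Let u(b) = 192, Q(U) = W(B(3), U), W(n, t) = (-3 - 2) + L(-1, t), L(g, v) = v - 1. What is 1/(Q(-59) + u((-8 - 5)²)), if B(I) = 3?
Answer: 1/127 ≈ 0.0078740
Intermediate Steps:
L(g, v) = -1 + v
W(n, t) = -6 + t (W(n, t) = (-3 - 2) + (-1 + t) = -5 + (-1 + t) = -6 + t)
Q(U) = -6 + U
1/(Q(-59) + u((-8 - 5)²)) = 1/((-6 - 59) + 192) = 1/(-65 + 192) = 1/127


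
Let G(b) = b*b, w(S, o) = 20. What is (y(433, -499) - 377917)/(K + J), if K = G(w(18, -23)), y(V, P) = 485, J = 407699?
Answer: -377432/408099 ≈ -0.92485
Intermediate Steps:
G(b) = b**2
K = 400 (K = 20**2 = 400)
(y(433, -499) - 377917)/(K + J) = (485 - 377917)/(400 + 407699) = -377432/408099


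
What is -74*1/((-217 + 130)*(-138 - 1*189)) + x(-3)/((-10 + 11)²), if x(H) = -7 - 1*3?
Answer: -284564/28449 ≈ -10.003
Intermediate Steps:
x(H) = -10 (x(H) = -7 - 3 = -10)
-74*1/((-217 + 130)*(-138 - 1*189)) + x(-3)/((-10 + 11)²) = -74*1/((-217 + 130)*(-138 - 1*189)) - 10/(-10 + 11)² = -74*(-1/(87*(-138 - 189))) - 10/(1²) = -74/((-327*(-87))) - 10/1 = -74/28449 - 10*1 = -74*1/28449 - 10 = -74/28449 - 10 = -284564/28449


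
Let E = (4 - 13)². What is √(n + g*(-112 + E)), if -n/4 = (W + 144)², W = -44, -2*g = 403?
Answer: 19*I*√374/2 ≈ 183.72*I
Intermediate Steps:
g = -403/2 (g = -½*403 = -403/2 ≈ -201.50)
E = 81 (E = (-9)² = 81)
n = -40000 (n = -4*(-44 + 144)² = -4*100² = -4*10000 = -40000)
√(n + g*(-112 + E)) = √(-40000 - 403*(-112 + 81)/2) = √(-40000 - 403/2*(-31)) = √(-40000 + 12493/2) = √(-67507/2) = 19*I*√374/2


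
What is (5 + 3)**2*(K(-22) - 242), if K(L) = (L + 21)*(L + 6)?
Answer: -14464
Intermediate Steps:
K(L) = (6 + L)*(21 + L) (K(L) = (21 + L)*(6 + L) = (6 + L)*(21 + L))
(5 + 3)**2*(K(-22) - 242) = (5 + 3)**2*((126 + (-22)**2 + 27*(-22)) - 242) = 8**2*((126 + 484 - 594) - 242) = 64*(16 - 242) = 64*(-226) = -14464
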